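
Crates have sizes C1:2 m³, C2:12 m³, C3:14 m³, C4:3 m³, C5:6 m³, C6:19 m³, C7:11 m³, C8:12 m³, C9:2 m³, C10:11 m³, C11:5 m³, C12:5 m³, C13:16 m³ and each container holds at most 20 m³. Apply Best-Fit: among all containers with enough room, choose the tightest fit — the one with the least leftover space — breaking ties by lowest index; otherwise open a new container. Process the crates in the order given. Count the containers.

7

Put C1 (2 m³) in container 1; 18 m³ remain.
Put C2 (12 m³) in container 1; 6 m³ remain.
Put C3 (14 m³) in container 2; 6 m³ remain.
Put C4 (3 m³) in container 1; 3 m³ remain.
Put C5 (6 m³) in container 2; 0 m³ remain.
Put C6 (19 m³) in container 3; 1 m³ remain.
Put C7 (11 m³) in container 4; 9 m³ remain.
Put C8 (12 m³) in container 5; 8 m³ remain.
Put C9 (2 m³) in container 1; 1 m³ remain.
Put C10 (11 m³) in container 6; 9 m³ remain.
Put C11 (5 m³) in container 5; 3 m³ remain.
Put C12 (5 m³) in container 4; 4 m³ remain.
Put C13 (16 m³) in container 7; 4 m³ remain.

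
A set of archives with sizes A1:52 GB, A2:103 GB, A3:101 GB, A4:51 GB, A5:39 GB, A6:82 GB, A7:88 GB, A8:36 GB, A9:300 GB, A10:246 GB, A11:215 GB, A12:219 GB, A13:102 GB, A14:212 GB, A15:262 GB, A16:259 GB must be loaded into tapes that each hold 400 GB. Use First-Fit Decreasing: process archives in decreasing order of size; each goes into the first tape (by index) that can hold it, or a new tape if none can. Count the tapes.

Sorted descending: 300, 262, 259, 246, 219, 215, 212, 103, 102, 101, 88, 82, 52, 51, 39, 36.
Put 300 GB in tape 1; 100 GB remain.
Put 262 GB in tape 2; 138 GB remain.
Put 259 GB in tape 3; 141 GB remain.
Put 246 GB in tape 4; 154 GB remain.
Put 219 GB in tape 5; 181 GB remain.
Put 215 GB in tape 6; 185 GB remain.
Put 212 GB in tape 7; 188 GB remain.
Put 103 GB in tape 2; 35 GB remain.
Put 102 GB in tape 3; 39 GB remain.
Put 101 GB in tape 4; 53 GB remain.
Put 88 GB in tape 1; 12 GB remain.
Put 82 GB in tape 5; 99 GB remain.
Put 52 GB in tape 4; 1 GB remain.
Put 51 GB in tape 5; 48 GB remain.
Put 39 GB in tape 3; 0 GB remain.
Put 36 GB in tape 5; 12 GB remain.
Final tapes: [300,88] [262,103] [259,102,39] [246,101,52] [219,82,51,36] [215] [212].

7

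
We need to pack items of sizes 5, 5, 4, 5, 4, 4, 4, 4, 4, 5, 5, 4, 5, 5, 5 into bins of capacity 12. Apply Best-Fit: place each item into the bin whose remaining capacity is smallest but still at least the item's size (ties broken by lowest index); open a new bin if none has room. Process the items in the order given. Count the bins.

7

Put 5 in bin 1; 7 remain.
Put 5 in bin 1; 2 remain.
Put 4 in bin 2; 8 remain.
Put 5 in bin 2; 3 remain.
Put 4 in bin 3; 8 remain.
Put 4 in bin 3; 4 remain.
Put 4 in bin 3; 0 remain.
Put 4 in bin 4; 8 remain.
Put 4 in bin 4; 4 remain.
Put 5 in bin 5; 7 remain.
Put 5 in bin 5; 2 remain.
Put 4 in bin 4; 0 remain.
Put 5 in bin 6; 7 remain.
Put 5 in bin 6; 2 remain.
Put 5 in bin 7; 7 remain.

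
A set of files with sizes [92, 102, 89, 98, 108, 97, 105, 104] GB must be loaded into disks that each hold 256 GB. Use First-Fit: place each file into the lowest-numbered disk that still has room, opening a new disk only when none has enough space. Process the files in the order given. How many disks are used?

92 GB → disk 1 (remaining 164 GB)
102 GB → disk 1 (remaining 62 GB)
89 GB → disk 2 (remaining 167 GB)
98 GB → disk 2 (remaining 69 GB)
108 GB → disk 3 (remaining 148 GB)
97 GB → disk 3 (remaining 51 GB)
105 GB → disk 4 (remaining 151 GB)
104 GB → disk 4 (remaining 47 GB)
Final disks: [92,102] [89,98] [108,97] [105,104].

4 disks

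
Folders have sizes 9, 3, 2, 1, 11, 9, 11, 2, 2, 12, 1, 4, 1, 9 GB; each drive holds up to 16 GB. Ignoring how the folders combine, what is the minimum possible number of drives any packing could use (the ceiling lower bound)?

5

Total size = 9 + 3 + 2 + 1 + 11 + 9 + 11 + 2 + 2 + 12 + 1 + 4 + 1 + 9 = 77 GB.
⌈77 / 16⌉ = 5.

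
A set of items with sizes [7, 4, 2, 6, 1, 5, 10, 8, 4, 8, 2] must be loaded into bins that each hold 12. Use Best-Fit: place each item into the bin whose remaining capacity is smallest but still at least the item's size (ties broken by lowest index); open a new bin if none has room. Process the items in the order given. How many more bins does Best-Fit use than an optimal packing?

Best-Fit: [7,4,1] [2,6,4] [5] [10,2] [8] [8] → 6 bins.
Total size 57; any packing needs at least ⌈57/12⌉ = 5 bins.
An optimal packing achieves that bound: [10,2] [8,4] [8,4] [7,5] [6,2,1] → 5 bins.
Excess: 6 − 5 = 1.

1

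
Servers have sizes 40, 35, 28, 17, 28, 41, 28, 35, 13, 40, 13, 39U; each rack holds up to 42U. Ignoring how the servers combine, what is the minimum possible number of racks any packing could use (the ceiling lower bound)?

9 racks

Total size = 40 + 35 + 28 + 17 + 28 + 41 + 28 + 35 + 13 + 40 + 13 + 39 = 357U.
⌈357 / 42⌉ = 9.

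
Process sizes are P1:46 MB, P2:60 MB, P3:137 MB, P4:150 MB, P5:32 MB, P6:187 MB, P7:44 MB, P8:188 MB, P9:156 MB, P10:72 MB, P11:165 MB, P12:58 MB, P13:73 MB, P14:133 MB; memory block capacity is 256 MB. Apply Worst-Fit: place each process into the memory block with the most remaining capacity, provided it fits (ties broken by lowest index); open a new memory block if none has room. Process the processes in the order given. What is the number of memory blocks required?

P1 (46 MB) → memory block 1 (remaining 210 MB)
P2 (60 MB) → memory block 1 (remaining 150 MB)
P3 (137 MB) → memory block 1 (remaining 13 MB)
P4 (150 MB) → memory block 2 (remaining 106 MB)
P5 (32 MB) → memory block 2 (remaining 74 MB)
P6 (187 MB) → memory block 3 (remaining 69 MB)
P7 (44 MB) → memory block 2 (remaining 30 MB)
P8 (188 MB) → memory block 4 (remaining 68 MB)
P9 (156 MB) → memory block 5 (remaining 100 MB)
P10 (72 MB) → memory block 5 (remaining 28 MB)
P11 (165 MB) → memory block 6 (remaining 91 MB)
P12 (58 MB) → memory block 6 (remaining 33 MB)
P13 (73 MB) → memory block 7 (remaining 183 MB)
P14 (133 MB) → memory block 7 (remaining 50 MB)

7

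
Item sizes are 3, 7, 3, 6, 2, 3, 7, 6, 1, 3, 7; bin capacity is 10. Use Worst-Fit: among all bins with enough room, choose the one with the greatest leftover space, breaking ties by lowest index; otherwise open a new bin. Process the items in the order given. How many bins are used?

bin 1: place 3, 7 left
bin 1: place 7, 0 left
bin 2: place 3, 7 left
bin 2: place 6, 1 left
bin 3: place 2, 8 left
bin 3: place 3, 5 left
bin 4: place 7, 3 left
bin 5: place 6, 4 left
bin 3: place 1, 4 left
bin 3: place 3, 1 left
bin 6: place 7, 3 left

6 bins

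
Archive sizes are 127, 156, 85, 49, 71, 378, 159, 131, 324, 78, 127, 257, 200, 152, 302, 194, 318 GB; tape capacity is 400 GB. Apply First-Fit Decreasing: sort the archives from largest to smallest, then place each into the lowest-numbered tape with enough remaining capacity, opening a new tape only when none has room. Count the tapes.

Sorted descending: 378, 324, 318, 302, 257, 200, 194, 159, 156, 152, 131, 127, 127, 85, 78, 71, 49.
Put 378 GB in tape 1; 22 GB remain.
Put 324 GB in tape 2; 76 GB remain.
Put 318 GB in tape 3; 82 GB remain.
Put 302 GB in tape 4; 98 GB remain.
Put 257 GB in tape 5; 143 GB remain.
Put 200 GB in tape 6; 200 GB remain.
Put 194 GB in tape 6; 6 GB remain.
Put 159 GB in tape 7; 241 GB remain.
Put 156 GB in tape 7; 85 GB remain.
Put 152 GB in tape 8; 248 GB remain.
Put 131 GB in tape 5; 12 GB remain.
Put 127 GB in tape 8; 121 GB remain.
Put 127 GB in tape 9; 273 GB remain.
Put 85 GB in tape 4; 13 GB remain.
Put 78 GB in tape 3; 4 GB remain.
Put 71 GB in tape 2; 5 GB remain.
Put 49 GB in tape 7; 36 GB remain.

9 tapes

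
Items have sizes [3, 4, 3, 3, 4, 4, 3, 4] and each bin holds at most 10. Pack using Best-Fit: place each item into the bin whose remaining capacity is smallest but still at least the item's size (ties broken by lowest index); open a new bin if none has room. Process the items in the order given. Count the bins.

3 bins

bin 1: place 3, 7 left
bin 1: place 4, 3 left
bin 1: place 3, 0 left
bin 2: place 3, 7 left
bin 2: place 4, 3 left
bin 3: place 4, 6 left
bin 2: place 3, 0 left
bin 3: place 4, 2 left
Final bins: [3,4,3] [3,4,3] [4,4].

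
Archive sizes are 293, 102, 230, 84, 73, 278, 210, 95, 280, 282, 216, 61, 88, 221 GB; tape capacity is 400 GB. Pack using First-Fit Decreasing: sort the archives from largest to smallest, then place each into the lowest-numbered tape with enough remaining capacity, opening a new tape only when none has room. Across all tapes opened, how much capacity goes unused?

687

Sorted descending: 293, 282, 280, 278, 230, 221, 216, 210, 102, 95, 88, 84, 73, 61.
tape 1: place 293 GB, 107 GB left
tape 2: place 282 GB, 118 GB left
tape 3: place 280 GB, 120 GB left
tape 4: place 278 GB, 122 GB left
tape 5: place 230 GB, 170 GB left
tape 6: place 221 GB, 179 GB left
tape 7: place 216 GB, 184 GB left
tape 8: place 210 GB, 190 GB left
tape 1: place 102 GB, 5 GB left
tape 2: place 95 GB, 23 GB left
tape 3: place 88 GB, 32 GB left
tape 4: place 84 GB, 38 GB left
tape 5: place 73 GB, 97 GB left
tape 5: place 61 GB, 36 GB left
8 tapes × 400 GB = 3200 GB; used 2513 GB; unused 687 GB.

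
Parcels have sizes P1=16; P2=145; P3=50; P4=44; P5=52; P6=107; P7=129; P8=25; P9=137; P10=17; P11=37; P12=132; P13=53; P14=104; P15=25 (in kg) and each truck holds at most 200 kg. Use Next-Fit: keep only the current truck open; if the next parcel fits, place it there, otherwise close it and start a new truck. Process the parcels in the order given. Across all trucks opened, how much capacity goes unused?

327

truck 1: place P1 (16 kg), 184 kg left
truck 1: place P2 (145 kg), 39 kg left
truck 2: place P3 (50 kg), 150 kg left
truck 2: place P4 (44 kg), 106 kg left
truck 2: place P5 (52 kg), 54 kg left
truck 3: place P6 (107 kg), 93 kg left
truck 4: place P7 (129 kg), 71 kg left
truck 4: place P8 (25 kg), 46 kg left
truck 5: place P9 (137 kg), 63 kg left
truck 5: place P10 (17 kg), 46 kg left
truck 5: place P11 (37 kg), 9 kg left
truck 6: place P12 (132 kg), 68 kg left
truck 6: place P13 (53 kg), 15 kg left
truck 7: place P14 (104 kg), 96 kg left
truck 7: place P15 (25 kg), 71 kg left
7 trucks × 200 kg = 1400 kg; used 1073 kg; unused 327 kg.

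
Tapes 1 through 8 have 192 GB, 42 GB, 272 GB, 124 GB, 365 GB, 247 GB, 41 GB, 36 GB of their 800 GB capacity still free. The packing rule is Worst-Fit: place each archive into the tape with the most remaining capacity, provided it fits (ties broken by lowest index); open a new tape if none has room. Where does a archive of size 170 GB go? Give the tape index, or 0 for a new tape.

Tapes with room: tape 1 (192 GB), tape 3 (272 GB), tape 5 (365 GB), tape 6 (247 GB).
Most room is tape 5 with 365 GB free.

5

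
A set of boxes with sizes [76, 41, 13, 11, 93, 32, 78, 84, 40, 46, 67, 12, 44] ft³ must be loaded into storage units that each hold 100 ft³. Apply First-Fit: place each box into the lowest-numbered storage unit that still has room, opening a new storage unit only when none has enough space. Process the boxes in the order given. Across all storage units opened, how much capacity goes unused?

163

storage unit 1: place 76 ft³, 24 ft³ left
storage unit 2: place 41 ft³, 59 ft³ left
storage unit 1: place 13 ft³, 11 ft³ left
storage unit 1: place 11 ft³, 0 ft³ left
storage unit 3: place 93 ft³, 7 ft³ left
storage unit 2: place 32 ft³, 27 ft³ left
storage unit 4: place 78 ft³, 22 ft³ left
storage unit 5: place 84 ft³, 16 ft³ left
storage unit 6: place 40 ft³, 60 ft³ left
storage unit 6: place 46 ft³, 14 ft³ left
storage unit 7: place 67 ft³, 33 ft³ left
storage unit 2: place 12 ft³, 15 ft³ left
storage unit 8: place 44 ft³, 56 ft³ left
8 storage units × 100 ft³ = 800 ft³; used 637 ft³; unused 163 ft³.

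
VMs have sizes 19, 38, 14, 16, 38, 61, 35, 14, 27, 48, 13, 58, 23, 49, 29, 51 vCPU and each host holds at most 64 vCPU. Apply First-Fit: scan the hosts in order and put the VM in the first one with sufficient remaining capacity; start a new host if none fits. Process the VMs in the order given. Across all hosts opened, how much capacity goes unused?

19 vCPU → host 1 (remaining 45 vCPU)
38 vCPU → host 1 (remaining 7 vCPU)
14 vCPU → host 2 (remaining 50 vCPU)
16 vCPU → host 2 (remaining 34 vCPU)
38 vCPU → host 3 (remaining 26 vCPU)
61 vCPU → host 4 (remaining 3 vCPU)
35 vCPU → host 5 (remaining 29 vCPU)
14 vCPU → host 2 (remaining 20 vCPU)
27 vCPU → host 5 (remaining 2 vCPU)
48 vCPU → host 6 (remaining 16 vCPU)
13 vCPU → host 2 (remaining 7 vCPU)
58 vCPU → host 7 (remaining 6 vCPU)
23 vCPU → host 3 (remaining 3 vCPU)
49 vCPU → host 8 (remaining 15 vCPU)
29 vCPU → host 9 (remaining 35 vCPU)
51 vCPU → host 10 (remaining 13 vCPU)
10 hosts × 64 vCPU = 640 vCPU; used 533 vCPU; unused 107 vCPU.

107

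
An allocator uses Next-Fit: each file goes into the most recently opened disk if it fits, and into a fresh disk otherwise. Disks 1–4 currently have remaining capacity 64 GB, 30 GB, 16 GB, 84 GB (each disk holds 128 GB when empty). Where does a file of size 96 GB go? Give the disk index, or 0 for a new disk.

Next-Fit only looks at disk 4, which has 84 GB free.
96 GB does not fit, so a new disk is opened.

0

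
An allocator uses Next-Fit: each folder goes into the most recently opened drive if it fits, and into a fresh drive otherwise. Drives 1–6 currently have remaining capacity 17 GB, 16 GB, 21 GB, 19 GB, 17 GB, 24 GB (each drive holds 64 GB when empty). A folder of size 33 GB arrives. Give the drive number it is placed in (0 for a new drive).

Next-Fit only looks at drive 6, which has 24 GB free.
33 GB does not fit, so a new drive is opened.

0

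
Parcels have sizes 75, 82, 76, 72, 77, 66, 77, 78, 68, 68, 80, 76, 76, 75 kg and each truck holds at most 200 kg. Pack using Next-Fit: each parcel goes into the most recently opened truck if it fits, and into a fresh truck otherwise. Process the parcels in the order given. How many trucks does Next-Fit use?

7

75 kg → truck 1 (remaining 125 kg)
82 kg → truck 1 (remaining 43 kg)
76 kg → truck 2 (remaining 124 kg)
72 kg → truck 2 (remaining 52 kg)
77 kg → truck 3 (remaining 123 kg)
66 kg → truck 3 (remaining 57 kg)
77 kg → truck 4 (remaining 123 kg)
78 kg → truck 4 (remaining 45 kg)
68 kg → truck 5 (remaining 132 kg)
68 kg → truck 5 (remaining 64 kg)
80 kg → truck 6 (remaining 120 kg)
76 kg → truck 6 (remaining 44 kg)
76 kg → truck 7 (remaining 124 kg)
75 kg → truck 7 (remaining 49 kg)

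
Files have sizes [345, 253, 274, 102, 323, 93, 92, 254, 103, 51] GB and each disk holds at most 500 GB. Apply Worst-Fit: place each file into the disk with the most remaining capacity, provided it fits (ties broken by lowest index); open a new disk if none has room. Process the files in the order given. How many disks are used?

345 GB → disk 1 (remaining 155 GB)
253 GB → disk 2 (remaining 247 GB)
274 GB → disk 3 (remaining 226 GB)
102 GB → disk 2 (remaining 145 GB)
323 GB → disk 4 (remaining 177 GB)
93 GB → disk 3 (remaining 133 GB)
92 GB → disk 4 (remaining 85 GB)
254 GB → disk 5 (remaining 246 GB)
103 GB → disk 5 (remaining 143 GB)
51 GB → disk 1 (remaining 104 GB)

5 disks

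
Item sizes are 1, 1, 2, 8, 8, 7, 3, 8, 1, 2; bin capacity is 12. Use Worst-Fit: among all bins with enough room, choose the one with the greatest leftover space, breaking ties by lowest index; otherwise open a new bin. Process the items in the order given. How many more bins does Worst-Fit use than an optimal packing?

0

Worst-Fit: [1,1,2,8] [8,1] [7,3] [8,2] → 4 bins.
Total size 41; any packing needs at least ⌈41/12⌉ = 4 bins.
So 4 is already optimal.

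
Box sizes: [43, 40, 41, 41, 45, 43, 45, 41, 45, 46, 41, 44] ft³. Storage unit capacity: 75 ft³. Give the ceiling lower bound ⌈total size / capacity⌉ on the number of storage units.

7 storage units

Total size = 43 + 40 + 41 + 41 + 45 + 43 + 45 + 41 + 45 + 46 + 41 + 44 = 515 ft³.
⌈515 / 75⌉ = 7.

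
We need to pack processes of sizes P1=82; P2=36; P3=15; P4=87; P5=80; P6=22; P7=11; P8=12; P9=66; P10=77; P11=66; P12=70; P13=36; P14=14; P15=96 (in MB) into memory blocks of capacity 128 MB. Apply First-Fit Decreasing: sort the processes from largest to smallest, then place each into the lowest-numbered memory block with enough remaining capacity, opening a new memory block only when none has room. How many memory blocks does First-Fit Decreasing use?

8 memory blocks

Sorted descending: 96, 87, 82, 80, 77, 70, 66, 66, 36, 36, 22, 15, 14, 12, 11.
memory block 1: place 96 MB, 32 MB left
memory block 2: place 87 MB, 41 MB left
memory block 3: place 82 MB, 46 MB left
memory block 4: place 80 MB, 48 MB left
memory block 5: place 77 MB, 51 MB left
memory block 6: place 70 MB, 58 MB left
memory block 7: place 66 MB, 62 MB left
memory block 8: place 66 MB, 62 MB left
memory block 2: place 36 MB, 5 MB left
memory block 3: place 36 MB, 10 MB left
memory block 1: place 22 MB, 10 MB left
memory block 4: place 15 MB, 33 MB left
memory block 4: place 14 MB, 19 MB left
memory block 4: place 12 MB, 7 MB left
memory block 5: place 11 MB, 40 MB left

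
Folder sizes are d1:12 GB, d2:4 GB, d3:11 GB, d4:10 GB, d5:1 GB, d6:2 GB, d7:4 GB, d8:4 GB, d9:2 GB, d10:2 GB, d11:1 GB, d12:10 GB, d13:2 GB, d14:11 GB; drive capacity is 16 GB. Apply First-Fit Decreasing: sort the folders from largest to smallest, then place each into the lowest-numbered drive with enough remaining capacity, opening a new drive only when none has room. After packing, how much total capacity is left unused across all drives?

4

Sorted descending: 12, 11, 11, 10, 10, 4, 4, 4, 2, 2, 2, 2, 1, 1.
Put 12 GB in drive 1; 4 GB remain.
Put 11 GB in drive 2; 5 GB remain.
Put 11 GB in drive 3; 5 GB remain.
Put 10 GB in drive 4; 6 GB remain.
Put 10 GB in drive 5; 6 GB remain.
Put 4 GB in drive 1; 0 GB remain.
Put 4 GB in drive 2; 1 GB remain.
Put 4 GB in drive 3; 1 GB remain.
Put 2 GB in drive 4; 4 GB remain.
Put 2 GB in drive 4; 2 GB remain.
Put 2 GB in drive 4; 0 GB remain.
Put 2 GB in drive 5; 4 GB remain.
Put 1 GB in drive 2; 0 GB remain.
Put 1 GB in drive 3; 0 GB remain.
5 drives × 16 GB = 80 GB; used 76 GB; unused 4 GB.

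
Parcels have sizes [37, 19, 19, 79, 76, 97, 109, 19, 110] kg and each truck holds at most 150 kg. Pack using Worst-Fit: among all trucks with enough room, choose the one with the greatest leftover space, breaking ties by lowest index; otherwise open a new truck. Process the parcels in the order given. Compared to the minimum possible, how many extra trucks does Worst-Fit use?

1

Worst-Fit: [37,19,19,19] [79] [76] [97] [109] [110] → 6 trucks.
5 parcels exceed 75 kg (half the capacity), and no two of those can share a truck, so at least 5 trucks are needed.
An optimal packing achieves that bound: [110,37] [109,19,19] [97,19] [79] [76] → 5 trucks.
Excess: 6 − 5 = 1.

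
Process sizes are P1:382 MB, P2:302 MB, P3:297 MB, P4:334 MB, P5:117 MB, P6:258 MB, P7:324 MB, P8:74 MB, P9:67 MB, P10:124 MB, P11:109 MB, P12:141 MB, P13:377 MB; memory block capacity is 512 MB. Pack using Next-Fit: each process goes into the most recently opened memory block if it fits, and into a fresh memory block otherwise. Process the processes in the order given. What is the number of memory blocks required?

8 memory blocks

Put P1 (382 MB) in memory block 1; 130 MB remain.
Put P2 (302 MB) in memory block 2; 210 MB remain.
Put P3 (297 MB) in memory block 3; 215 MB remain.
Put P4 (334 MB) in memory block 4; 178 MB remain.
Put P5 (117 MB) in memory block 4; 61 MB remain.
Put P6 (258 MB) in memory block 5; 254 MB remain.
Put P7 (324 MB) in memory block 6; 188 MB remain.
Put P8 (74 MB) in memory block 6; 114 MB remain.
Put P9 (67 MB) in memory block 6; 47 MB remain.
Put P10 (124 MB) in memory block 7; 388 MB remain.
Put P11 (109 MB) in memory block 7; 279 MB remain.
Put P12 (141 MB) in memory block 7; 138 MB remain.
Put P13 (377 MB) in memory block 8; 135 MB remain.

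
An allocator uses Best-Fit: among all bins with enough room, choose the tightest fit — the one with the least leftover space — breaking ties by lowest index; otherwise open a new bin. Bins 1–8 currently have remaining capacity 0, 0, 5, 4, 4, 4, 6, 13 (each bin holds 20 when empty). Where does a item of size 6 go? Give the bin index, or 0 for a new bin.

Bins with room: bin 7 (6), bin 8 (13).
Tightest fit is bin 7 with 6 free.

7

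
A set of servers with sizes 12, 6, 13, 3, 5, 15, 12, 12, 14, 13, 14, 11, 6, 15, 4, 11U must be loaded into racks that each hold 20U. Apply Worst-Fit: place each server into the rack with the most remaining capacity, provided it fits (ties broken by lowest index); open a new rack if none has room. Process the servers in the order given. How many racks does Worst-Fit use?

12U → rack 1 (remaining 8U)
6U → rack 1 (remaining 2U)
13U → rack 2 (remaining 7U)
3U → rack 2 (remaining 4U)
5U → rack 3 (remaining 15U)
15U → rack 3 (remaining 0U)
12U → rack 4 (remaining 8U)
12U → rack 5 (remaining 8U)
14U → rack 6 (remaining 6U)
13U → rack 7 (remaining 7U)
14U → rack 8 (remaining 6U)
11U → rack 9 (remaining 9U)
6U → rack 9 (remaining 3U)
15U → rack 10 (remaining 5U)
4U → rack 4 (remaining 4U)
11U → rack 11 (remaining 9U)

11 racks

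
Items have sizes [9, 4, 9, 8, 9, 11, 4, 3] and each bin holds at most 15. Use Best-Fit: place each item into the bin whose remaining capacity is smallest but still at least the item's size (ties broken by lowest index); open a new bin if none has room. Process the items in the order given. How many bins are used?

9 → bin 1 (remaining 6)
4 → bin 1 (remaining 2)
9 → bin 2 (remaining 6)
8 → bin 3 (remaining 7)
9 → bin 4 (remaining 6)
11 → bin 5 (remaining 4)
4 → bin 5 (remaining 0)
3 → bin 2 (remaining 3)

5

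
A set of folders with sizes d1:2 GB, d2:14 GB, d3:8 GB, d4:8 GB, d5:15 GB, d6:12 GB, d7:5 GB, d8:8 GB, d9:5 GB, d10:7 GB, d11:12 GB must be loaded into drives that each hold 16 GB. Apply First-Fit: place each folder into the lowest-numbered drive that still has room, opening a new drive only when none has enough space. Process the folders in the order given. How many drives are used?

7

d1 (2 GB) → drive 1 (remaining 14 GB)
d2 (14 GB) → drive 1 (remaining 0 GB)
d3 (8 GB) → drive 2 (remaining 8 GB)
d4 (8 GB) → drive 2 (remaining 0 GB)
d5 (15 GB) → drive 3 (remaining 1 GB)
d6 (12 GB) → drive 4 (remaining 4 GB)
d7 (5 GB) → drive 5 (remaining 11 GB)
d8 (8 GB) → drive 5 (remaining 3 GB)
d9 (5 GB) → drive 6 (remaining 11 GB)
d10 (7 GB) → drive 6 (remaining 4 GB)
d11 (12 GB) → drive 7 (remaining 4 GB)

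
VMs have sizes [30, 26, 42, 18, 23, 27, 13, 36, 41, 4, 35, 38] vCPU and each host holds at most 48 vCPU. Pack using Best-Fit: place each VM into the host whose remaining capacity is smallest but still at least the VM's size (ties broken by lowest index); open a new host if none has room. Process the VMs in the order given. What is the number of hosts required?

Put 30 vCPU in host 1; 18 vCPU remain.
Put 26 vCPU in host 2; 22 vCPU remain.
Put 42 vCPU in host 3; 6 vCPU remain.
Put 18 vCPU in host 1; 0 vCPU remain.
Put 23 vCPU in host 4; 25 vCPU remain.
Put 27 vCPU in host 5; 21 vCPU remain.
Put 13 vCPU in host 5; 8 vCPU remain.
Put 36 vCPU in host 6; 12 vCPU remain.
Put 41 vCPU in host 7; 7 vCPU remain.
Put 4 vCPU in host 3; 2 vCPU remain.
Put 35 vCPU in host 8; 13 vCPU remain.
Put 38 vCPU in host 9; 10 vCPU remain.

9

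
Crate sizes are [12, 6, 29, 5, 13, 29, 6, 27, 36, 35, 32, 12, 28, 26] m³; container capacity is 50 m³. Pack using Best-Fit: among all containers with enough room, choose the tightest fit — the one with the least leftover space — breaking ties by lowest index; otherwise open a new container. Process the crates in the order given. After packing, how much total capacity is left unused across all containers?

Put 12 m³ in container 1; 38 m³ remain.
Put 6 m³ in container 1; 32 m³ remain.
Put 29 m³ in container 1; 3 m³ remain.
Put 5 m³ in container 2; 45 m³ remain.
Put 13 m³ in container 2; 32 m³ remain.
Put 29 m³ in container 2; 3 m³ remain.
Put 6 m³ in container 3; 44 m³ remain.
Put 27 m³ in container 3; 17 m³ remain.
Put 36 m³ in container 4; 14 m³ remain.
Put 35 m³ in container 5; 15 m³ remain.
Put 32 m³ in container 6; 18 m³ remain.
Put 12 m³ in container 4; 2 m³ remain.
Put 28 m³ in container 7; 22 m³ remain.
Put 26 m³ in container 8; 24 m³ remain.
8 containers × 50 m³ = 400 m³; used 296 m³; unused 104 m³.

104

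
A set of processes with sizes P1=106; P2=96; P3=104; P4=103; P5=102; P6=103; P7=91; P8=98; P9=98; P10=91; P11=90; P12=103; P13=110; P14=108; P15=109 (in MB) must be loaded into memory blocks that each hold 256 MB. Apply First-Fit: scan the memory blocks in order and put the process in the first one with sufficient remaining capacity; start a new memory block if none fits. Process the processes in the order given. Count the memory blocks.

memory block 1: place P1 (106 MB), 150 MB left
memory block 1: place P2 (96 MB), 54 MB left
memory block 2: place P3 (104 MB), 152 MB left
memory block 2: place P4 (103 MB), 49 MB left
memory block 3: place P5 (102 MB), 154 MB left
memory block 3: place P6 (103 MB), 51 MB left
memory block 4: place P7 (91 MB), 165 MB left
memory block 4: place P8 (98 MB), 67 MB left
memory block 5: place P9 (98 MB), 158 MB left
memory block 5: place P10 (91 MB), 67 MB left
memory block 6: place P11 (90 MB), 166 MB left
memory block 6: place P12 (103 MB), 63 MB left
memory block 7: place P13 (110 MB), 146 MB left
memory block 7: place P14 (108 MB), 38 MB left
memory block 8: place P15 (109 MB), 147 MB left
Final memory blocks: [106,96] [104,103] [102,103] [91,98] [98,91] [90,103] [110,108] [109].

8 memory blocks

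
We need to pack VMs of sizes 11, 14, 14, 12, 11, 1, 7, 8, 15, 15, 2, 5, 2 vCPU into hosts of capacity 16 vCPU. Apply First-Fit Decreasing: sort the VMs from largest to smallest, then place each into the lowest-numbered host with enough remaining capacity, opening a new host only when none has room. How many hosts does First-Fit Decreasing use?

Sorted descending: 15, 15, 14, 14, 12, 11, 11, 8, 7, 5, 2, 2, 1.
host 1: place 15 vCPU, 1 vCPU left
host 2: place 15 vCPU, 1 vCPU left
host 3: place 14 vCPU, 2 vCPU left
host 4: place 14 vCPU, 2 vCPU left
host 5: place 12 vCPU, 4 vCPU left
host 6: place 11 vCPU, 5 vCPU left
host 7: place 11 vCPU, 5 vCPU left
host 8: place 8 vCPU, 8 vCPU left
host 8: place 7 vCPU, 1 vCPU left
host 6: place 5 vCPU, 0 vCPU left
host 3: place 2 vCPU, 0 vCPU left
host 4: place 2 vCPU, 0 vCPU left
host 1: place 1 vCPU, 0 vCPU left
Final hosts: [15,1] [15] [14,2] [14,2] [12] [11,5] [11] [8,7].

8 hosts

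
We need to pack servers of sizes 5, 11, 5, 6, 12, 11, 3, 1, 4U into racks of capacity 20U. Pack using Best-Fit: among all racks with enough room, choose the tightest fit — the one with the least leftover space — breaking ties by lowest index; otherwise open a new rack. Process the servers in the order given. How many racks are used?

rack 1: place 5U, 15U left
rack 1: place 11U, 4U left
rack 2: place 5U, 15U left
rack 2: place 6U, 9U left
rack 3: place 12U, 8U left
rack 4: place 11U, 9U left
rack 1: place 3U, 1U left
rack 1: place 1U, 0U left
rack 3: place 4U, 4U left
Final racks: [5,11,3,1] [5,6] [12,4] [11].

4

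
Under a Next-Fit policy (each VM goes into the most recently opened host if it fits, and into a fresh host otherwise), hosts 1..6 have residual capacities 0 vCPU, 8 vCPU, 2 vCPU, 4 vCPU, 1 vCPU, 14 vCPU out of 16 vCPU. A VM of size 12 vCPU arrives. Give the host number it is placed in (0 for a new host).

Next-Fit only looks at host 6, which has 14 vCPU free.
12 vCPU fits there.

6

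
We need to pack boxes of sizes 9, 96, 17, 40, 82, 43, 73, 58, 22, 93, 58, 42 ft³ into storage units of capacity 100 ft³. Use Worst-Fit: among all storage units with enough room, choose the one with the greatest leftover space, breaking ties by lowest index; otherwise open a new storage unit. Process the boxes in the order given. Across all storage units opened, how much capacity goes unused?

storage unit 1: place 9 ft³, 91 ft³ left
storage unit 2: place 96 ft³, 4 ft³ left
storage unit 1: place 17 ft³, 74 ft³ left
storage unit 1: place 40 ft³, 34 ft³ left
storage unit 3: place 82 ft³, 18 ft³ left
storage unit 4: place 43 ft³, 57 ft³ left
storage unit 5: place 73 ft³, 27 ft³ left
storage unit 6: place 58 ft³, 42 ft³ left
storage unit 4: place 22 ft³, 35 ft³ left
storage unit 7: place 93 ft³, 7 ft³ left
storage unit 8: place 58 ft³, 42 ft³ left
storage unit 6: place 42 ft³, 0 ft³ left
8 storage units × 100 ft³ = 800 ft³; used 633 ft³; unused 167 ft³.

167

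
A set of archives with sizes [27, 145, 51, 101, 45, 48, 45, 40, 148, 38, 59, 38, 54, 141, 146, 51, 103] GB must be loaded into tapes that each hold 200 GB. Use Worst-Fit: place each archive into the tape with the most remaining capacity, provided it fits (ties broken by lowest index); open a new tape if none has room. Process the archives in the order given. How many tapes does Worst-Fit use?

8 tapes

27 GB → tape 1 (remaining 173 GB)
145 GB → tape 1 (remaining 28 GB)
51 GB → tape 2 (remaining 149 GB)
101 GB → tape 2 (remaining 48 GB)
45 GB → tape 2 (remaining 3 GB)
48 GB → tape 3 (remaining 152 GB)
45 GB → tape 3 (remaining 107 GB)
40 GB → tape 3 (remaining 67 GB)
148 GB → tape 4 (remaining 52 GB)
38 GB → tape 3 (remaining 29 GB)
59 GB → tape 5 (remaining 141 GB)
38 GB → tape 5 (remaining 103 GB)
54 GB → tape 5 (remaining 49 GB)
141 GB → tape 6 (remaining 59 GB)
146 GB → tape 7 (remaining 54 GB)
51 GB → tape 6 (remaining 8 GB)
103 GB → tape 8 (remaining 97 GB)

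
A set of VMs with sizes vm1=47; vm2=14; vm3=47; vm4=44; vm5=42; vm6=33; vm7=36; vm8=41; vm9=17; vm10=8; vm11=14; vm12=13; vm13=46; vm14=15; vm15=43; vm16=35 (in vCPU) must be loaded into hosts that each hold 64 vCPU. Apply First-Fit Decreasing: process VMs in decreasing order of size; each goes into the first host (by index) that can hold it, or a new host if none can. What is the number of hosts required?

10

Sorted descending: 47, 47, 46, 44, 43, 42, 41, 36, 35, 33, 17, 15, 14, 14, 13, 8.
47 vCPU → host 1 (remaining 17 vCPU)
47 vCPU → host 2 (remaining 17 vCPU)
46 vCPU → host 3 (remaining 18 vCPU)
44 vCPU → host 4 (remaining 20 vCPU)
43 vCPU → host 5 (remaining 21 vCPU)
42 vCPU → host 6 (remaining 22 vCPU)
41 vCPU → host 7 (remaining 23 vCPU)
36 vCPU → host 8 (remaining 28 vCPU)
35 vCPU → host 9 (remaining 29 vCPU)
33 vCPU → host 10 (remaining 31 vCPU)
17 vCPU → host 1 (remaining 0 vCPU)
15 vCPU → host 2 (remaining 2 vCPU)
14 vCPU → host 3 (remaining 4 vCPU)
14 vCPU → host 4 (remaining 6 vCPU)
13 vCPU → host 5 (remaining 8 vCPU)
8 vCPU → host 5 (remaining 0 vCPU)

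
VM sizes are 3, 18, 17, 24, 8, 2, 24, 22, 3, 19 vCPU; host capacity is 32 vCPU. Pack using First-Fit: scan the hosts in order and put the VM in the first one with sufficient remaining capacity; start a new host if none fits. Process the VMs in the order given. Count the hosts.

6

3 vCPU → host 1 (remaining 29 vCPU)
18 vCPU → host 1 (remaining 11 vCPU)
17 vCPU → host 2 (remaining 15 vCPU)
24 vCPU → host 3 (remaining 8 vCPU)
8 vCPU → host 1 (remaining 3 vCPU)
2 vCPU → host 1 (remaining 1 vCPU)
24 vCPU → host 4 (remaining 8 vCPU)
22 vCPU → host 5 (remaining 10 vCPU)
3 vCPU → host 2 (remaining 12 vCPU)
19 vCPU → host 6 (remaining 13 vCPU)
Final hosts: [3,18,8,2] [17,3] [24] [24] [22] [19].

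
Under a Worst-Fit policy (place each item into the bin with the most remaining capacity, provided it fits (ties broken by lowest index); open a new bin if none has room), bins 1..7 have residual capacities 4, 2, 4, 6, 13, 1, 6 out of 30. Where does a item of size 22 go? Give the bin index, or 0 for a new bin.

0

No bin has ≥ 22 free, so a new bin is opened.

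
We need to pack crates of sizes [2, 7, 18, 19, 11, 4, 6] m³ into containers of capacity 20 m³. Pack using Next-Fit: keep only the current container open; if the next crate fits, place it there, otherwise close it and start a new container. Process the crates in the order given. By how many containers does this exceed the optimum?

1

Next-Fit: [2,7] [18] [19] [11,4] [6] → 5 containers.
Total size 67 m³; any packing needs at least ⌈67/20⌉ = 4 containers.
An optimal packing achieves that bound: [19] [18,2] [11,7] [6,4] → 4 containers.
Excess: 5 − 4 = 1.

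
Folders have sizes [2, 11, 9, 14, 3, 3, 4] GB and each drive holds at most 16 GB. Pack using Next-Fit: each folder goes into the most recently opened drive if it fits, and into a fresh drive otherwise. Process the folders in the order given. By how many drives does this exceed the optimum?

Next-Fit: [2,11] [9] [14] [3,3,4] → 4 drives.
Total size 46 GB; any packing needs at least ⌈46/16⌉ = 3 drives.
An optimal packing achieves that bound: [14,2] [11,4] [9,3,3] → 3 drives.
Excess: 4 − 3 = 1.

1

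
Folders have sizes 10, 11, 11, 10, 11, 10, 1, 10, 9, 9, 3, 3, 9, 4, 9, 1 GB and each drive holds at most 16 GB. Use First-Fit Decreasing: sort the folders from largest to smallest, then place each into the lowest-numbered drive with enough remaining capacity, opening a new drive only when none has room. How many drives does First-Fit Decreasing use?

Sorted descending: 11, 11, 11, 10, 10, 10, 10, 9, 9, 9, 9, 4, 3, 3, 1, 1.
Put 11 GB in drive 1; 5 GB remain.
Put 11 GB in drive 2; 5 GB remain.
Put 11 GB in drive 3; 5 GB remain.
Put 10 GB in drive 4; 6 GB remain.
Put 10 GB in drive 5; 6 GB remain.
Put 10 GB in drive 6; 6 GB remain.
Put 10 GB in drive 7; 6 GB remain.
Put 9 GB in drive 8; 7 GB remain.
Put 9 GB in drive 9; 7 GB remain.
Put 9 GB in drive 10; 7 GB remain.
Put 9 GB in drive 11; 7 GB remain.
Put 4 GB in drive 1; 1 GB remain.
Put 3 GB in drive 2; 2 GB remain.
Put 3 GB in drive 3; 2 GB remain.
Put 1 GB in drive 1; 0 GB remain.
Put 1 GB in drive 2; 1 GB remain.

11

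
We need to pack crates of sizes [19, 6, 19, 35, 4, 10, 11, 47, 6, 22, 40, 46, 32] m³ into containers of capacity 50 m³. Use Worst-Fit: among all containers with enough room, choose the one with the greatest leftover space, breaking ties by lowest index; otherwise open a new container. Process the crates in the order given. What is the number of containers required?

Put 19 m³ in container 1; 31 m³ remain.
Put 6 m³ in container 1; 25 m³ remain.
Put 19 m³ in container 1; 6 m³ remain.
Put 35 m³ in container 2; 15 m³ remain.
Put 4 m³ in container 2; 11 m³ remain.
Put 10 m³ in container 2; 1 m³ remain.
Put 11 m³ in container 3; 39 m³ remain.
Put 47 m³ in container 4; 3 m³ remain.
Put 6 m³ in container 3; 33 m³ remain.
Put 22 m³ in container 3; 11 m³ remain.
Put 40 m³ in container 5; 10 m³ remain.
Put 46 m³ in container 6; 4 m³ remain.
Put 32 m³ in container 7; 18 m³ remain.

7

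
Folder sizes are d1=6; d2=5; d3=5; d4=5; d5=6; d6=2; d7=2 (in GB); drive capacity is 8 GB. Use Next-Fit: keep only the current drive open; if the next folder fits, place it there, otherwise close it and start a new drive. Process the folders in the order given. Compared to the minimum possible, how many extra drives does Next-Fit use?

1

Next-Fit: [6] [5] [5] [5] [6,2] [2] → 6 drives.
5 folders exceed 4 GB (half the capacity), and no two of those can share a drive, so at least 5 drives are needed.
An optimal packing achieves that bound: [6,2] [6,2] [5] [5] [5] → 5 drives.
Excess: 6 − 5 = 1.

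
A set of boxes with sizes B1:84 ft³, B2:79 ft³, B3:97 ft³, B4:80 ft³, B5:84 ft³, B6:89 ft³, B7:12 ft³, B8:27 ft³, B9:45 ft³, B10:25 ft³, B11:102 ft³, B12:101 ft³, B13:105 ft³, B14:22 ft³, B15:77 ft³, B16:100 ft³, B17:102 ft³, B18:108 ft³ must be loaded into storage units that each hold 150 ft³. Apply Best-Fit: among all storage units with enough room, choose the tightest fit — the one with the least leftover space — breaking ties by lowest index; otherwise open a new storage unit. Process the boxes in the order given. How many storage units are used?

B1 (84 ft³) → storage unit 1 (remaining 66 ft³)
B2 (79 ft³) → storage unit 2 (remaining 71 ft³)
B3 (97 ft³) → storage unit 3 (remaining 53 ft³)
B4 (80 ft³) → storage unit 4 (remaining 70 ft³)
B5 (84 ft³) → storage unit 5 (remaining 66 ft³)
B6 (89 ft³) → storage unit 6 (remaining 61 ft³)
B7 (12 ft³) → storage unit 3 (remaining 41 ft³)
B8 (27 ft³) → storage unit 3 (remaining 14 ft³)
B9 (45 ft³) → storage unit 6 (remaining 16 ft³)
B10 (25 ft³) → storage unit 1 (remaining 41 ft³)
B11 (102 ft³) → storage unit 7 (remaining 48 ft³)
B12 (101 ft³) → storage unit 8 (remaining 49 ft³)
B13 (105 ft³) → storage unit 9 (remaining 45 ft³)
B14 (22 ft³) → storage unit 1 (remaining 19 ft³)
B15 (77 ft³) → storage unit 10 (remaining 73 ft³)
B16 (100 ft³) → storage unit 11 (remaining 50 ft³)
B17 (102 ft³) → storage unit 12 (remaining 48 ft³)
B18 (108 ft³) → storage unit 13 (remaining 42 ft³)

13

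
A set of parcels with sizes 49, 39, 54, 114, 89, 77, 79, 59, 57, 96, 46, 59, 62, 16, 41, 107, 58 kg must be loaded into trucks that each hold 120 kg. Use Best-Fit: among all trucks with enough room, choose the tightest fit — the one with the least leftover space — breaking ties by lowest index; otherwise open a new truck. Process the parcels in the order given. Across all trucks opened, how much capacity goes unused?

218

truck 1: place 49 kg, 71 kg left
truck 1: place 39 kg, 32 kg left
truck 2: place 54 kg, 66 kg left
truck 3: place 114 kg, 6 kg left
truck 4: place 89 kg, 31 kg left
truck 5: place 77 kg, 43 kg left
truck 6: place 79 kg, 41 kg left
truck 2: place 59 kg, 7 kg left
truck 7: place 57 kg, 63 kg left
truck 8: place 96 kg, 24 kg left
truck 7: place 46 kg, 17 kg left
truck 9: place 59 kg, 61 kg left
truck 10: place 62 kg, 58 kg left
truck 7: place 16 kg, 1 kg left
truck 6: place 41 kg, 0 kg left
truck 11: place 107 kg, 13 kg left
truck 10: place 58 kg, 0 kg left
11 trucks × 120 kg = 1320 kg; used 1102 kg; unused 218 kg.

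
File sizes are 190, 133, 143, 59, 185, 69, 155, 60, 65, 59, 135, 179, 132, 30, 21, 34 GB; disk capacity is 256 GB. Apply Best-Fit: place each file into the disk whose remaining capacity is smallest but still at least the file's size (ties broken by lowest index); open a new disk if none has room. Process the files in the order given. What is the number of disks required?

190 GB → disk 1 (remaining 66 GB)
133 GB → disk 2 (remaining 123 GB)
143 GB → disk 3 (remaining 113 GB)
59 GB → disk 1 (remaining 7 GB)
185 GB → disk 4 (remaining 71 GB)
69 GB → disk 4 (remaining 2 GB)
155 GB → disk 5 (remaining 101 GB)
60 GB → disk 5 (remaining 41 GB)
65 GB → disk 3 (remaining 48 GB)
59 GB → disk 2 (remaining 64 GB)
135 GB → disk 6 (remaining 121 GB)
179 GB → disk 7 (remaining 77 GB)
132 GB → disk 8 (remaining 124 GB)
30 GB → disk 5 (remaining 11 GB)
21 GB → disk 3 (remaining 27 GB)
34 GB → disk 2 (remaining 30 GB)

8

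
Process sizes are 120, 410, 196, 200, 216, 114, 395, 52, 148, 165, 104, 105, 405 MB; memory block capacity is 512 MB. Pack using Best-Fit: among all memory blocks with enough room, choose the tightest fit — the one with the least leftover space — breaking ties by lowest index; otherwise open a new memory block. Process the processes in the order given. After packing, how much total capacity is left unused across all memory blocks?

Put 120 MB in memory block 1; 392 MB remain.
Put 410 MB in memory block 2; 102 MB remain.
Put 196 MB in memory block 1; 196 MB remain.
Put 200 MB in memory block 3; 312 MB remain.
Put 216 MB in memory block 3; 96 MB remain.
Put 114 MB in memory block 1; 82 MB remain.
Put 395 MB in memory block 4; 117 MB remain.
Put 52 MB in memory block 1; 30 MB remain.
Put 148 MB in memory block 5; 364 MB remain.
Put 165 MB in memory block 5; 199 MB remain.
Put 104 MB in memory block 4; 13 MB remain.
Put 105 MB in memory block 5; 94 MB remain.
Put 405 MB in memory block 6; 107 MB remain.
6 memory blocks × 512 MB = 3072 MB; used 2630 MB; unused 442 MB.

442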